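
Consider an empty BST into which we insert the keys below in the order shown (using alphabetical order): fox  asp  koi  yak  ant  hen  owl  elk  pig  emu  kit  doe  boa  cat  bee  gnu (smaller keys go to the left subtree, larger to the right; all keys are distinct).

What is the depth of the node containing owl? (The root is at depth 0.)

3

Resulting structure (node: left, right):
  fox: L=asp, R=koi
  asp: L=ant, R=elk
  koi: L=hen, R=yak
  yak: L=owl, R=–
  ant: L=–, R=–
  hen: L=gnu, R=kit
  owl: L=–, R=pig
  elk: L=doe, R=emu
  pig: L=–, R=–
  emu: L=–, R=–
  kit: L=–, R=–
  doe: L=boa, R=–
  boa: L=bee, R=cat
  cat: L=–, R=–
  bee: L=–, R=–
  gnu: L=–, R=–

Path to owl: fox → koi → yak → owl, which is 3 edges.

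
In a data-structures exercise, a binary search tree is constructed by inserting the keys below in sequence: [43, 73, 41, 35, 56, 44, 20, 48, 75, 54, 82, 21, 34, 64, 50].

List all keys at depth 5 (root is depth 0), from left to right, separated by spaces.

43: root
73: right child of 43 (depth 1)
41: left child of 43 (depth 1)
35: left child of 41 (depth 2)
56: left child of 73 (depth 2)
44: left child of 56 (depth 3)
20: left child of 35 (depth 3)
48: right child of 44 (depth 4)
75: right child of 73 (depth 2)
54: right child of 48 (depth 5)
82: right child of 75 (depth 3)
21: right child of 20 (depth 4)
34: right child of 21 (depth 5)
64: right child of 56 (depth 3)
50: left child of 54 (depth 6)

34 54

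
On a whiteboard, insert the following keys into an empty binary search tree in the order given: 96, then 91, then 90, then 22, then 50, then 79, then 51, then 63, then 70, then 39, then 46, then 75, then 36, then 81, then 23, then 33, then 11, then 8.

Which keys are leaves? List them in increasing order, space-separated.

Insert 96: tree is empty, so 96 becomes the root.
Insert 91: 91 < 96 → go left. Place as left child of 96.
Insert 90: 90 < 96 → go left; 90 < 91 → go left. Place as left child of 91.
Insert 22: 22 < 96 → go left; 22 < 91 → go left; 22 < 90 → go left. Place as left child of 90.
Insert 50: 50 < 96 → go left; 50 < 91 → go left; 50 < 90 → go left; 50 > 22 → go right. Place as right child of 22.
Insert 79: 79 < 96 → go left; 79 < 91 → go left; 79 < 90 → go left; 79 > 22 → go right; 79 > 50 → go right. Place as right child of 50.
Insert 51: 51 < 96 → go left; 51 < 91 → go left; 51 < 90 → go left; 51 > 22 → go right; 51 > 50 → go right; 51 < 79 → go left. Place as left child of 79.
Insert 63: 63 < 96 → go left; 63 < 91 → go left; 63 < 90 → go left; 63 > 22 → go right; 63 > 50 → go right; 63 < 79 → go left; 63 > 51 → go right. Place as right child of 51.
Insert 70: 70 < 96 → go left; 70 < 91 → go left; 70 < 90 → go left; 70 > 22 → go right; 70 > 50 → go right; 70 < 79 → go left; 70 > 51 → go right; 70 > 63 → go right. Place as right child of 63.
Insert 39: 39 < 96 → go left; 39 < 91 → go left; 39 < 90 → go left; 39 > 22 → go right; 39 < 50 → go left. Place as left child of 50.
Insert 46: 46 < 96 → go left; 46 < 91 → go left; 46 < 90 → go left; 46 > 22 → go right; 46 < 50 → go left; 46 > 39 → go right. Place as right child of 39.
Insert 75: 75 < 96 → go left; 75 < 91 → go left; 75 < 90 → go left; 75 > 22 → go right; 75 > 50 → go right; 75 < 79 → go left; 75 > 51 → go right; 75 > 63 → go right; 75 > 70 → go right. Place as right child of 70.
Insert 36: 36 < 96 → go left; 36 < 91 → go left; 36 < 90 → go left; 36 > 22 → go right; 36 < 50 → go left; 36 < 39 → go left. Place as left child of 39.
Insert 81: 81 < 96 → go left; 81 < 91 → go left; 81 < 90 → go left; 81 > 22 → go right; 81 > 50 → go right; 81 > 79 → go right. Place as right child of 79.
Insert 23: 23 < 96 → go left; 23 < 91 → go left; 23 < 90 → go left; 23 > 22 → go right; 23 < 50 → go left; 23 < 39 → go left; 23 < 36 → go left. Place as left child of 36.
Insert 33: 33 < 96 → go left; 33 < 91 → go left; 33 < 90 → go left; 33 > 22 → go right; 33 < 50 → go left; 33 < 39 → go left; 33 < 36 → go left; 33 > 23 → go right. Place as right child of 23.
Insert 11: 11 < 96 → go left; 11 < 91 → go left; 11 < 90 → go left; 11 < 22 → go left. Place as left child of 22.
Insert 8: 8 < 96 → go left; 8 < 91 → go left; 8 < 90 → go left; 8 < 22 → go left; 8 < 11 → go left. Place as left child of 11.

8 33 46 75 81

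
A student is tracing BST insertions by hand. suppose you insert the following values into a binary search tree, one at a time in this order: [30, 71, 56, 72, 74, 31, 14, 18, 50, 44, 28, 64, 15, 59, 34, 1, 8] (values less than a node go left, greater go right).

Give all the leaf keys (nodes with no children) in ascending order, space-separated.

30: root
71: right child of 30 (depth 1)
56: left child of 71 (depth 2)
72: right child of 71 (depth 2)
74: right child of 72 (depth 3)
31: left child of 56 (depth 3)
14: left child of 30 (depth 1)
18: right child of 14 (depth 2)
50: right child of 31 (depth 4)
44: left child of 50 (depth 5)
28: right child of 18 (depth 3)
64: right child of 56 (depth 3)
15: left child of 18 (depth 3)
59: left child of 64 (depth 4)
34: left child of 44 (depth 6)
1: left child of 14 (depth 2)
8: right child of 1 (depth 3)

8 15 28 34 59 74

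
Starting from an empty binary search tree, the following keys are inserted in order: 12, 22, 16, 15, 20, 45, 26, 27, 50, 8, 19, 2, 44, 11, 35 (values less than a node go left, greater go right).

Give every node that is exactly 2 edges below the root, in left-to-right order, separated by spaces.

Resulting structure (node: left, right):
  12: L=8, R=22
  22: L=16, R=45
  16: L=15, R=20
  15: L=–, R=–
  20: L=19, R=–
  45: L=26, R=50
  26: L=–, R=27
  27: L=–, R=44
  50: L=–, R=–
  8: L=2, R=11
  19: L=–, R=–
  2: L=–, R=–
  44: L=35, R=–
  11: L=–, R=–
  35: L=–, R=–

2 11 16 45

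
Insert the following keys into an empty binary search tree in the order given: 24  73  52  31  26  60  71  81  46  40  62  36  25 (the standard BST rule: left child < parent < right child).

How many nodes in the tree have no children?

4

24: root
73: right child of 24 (depth 1)
52: left child of 73 (depth 2)
31: left child of 52 (depth 3)
26: left child of 31 (depth 4)
60: right child of 52 (depth 3)
71: right child of 60 (depth 4)
81: right child of 73 (depth 2)
46: right child of 31 (depth 4)
40: left child of 46 (depth 5)
62: left child of 71 (depth 5)
36: left child of 40 (depth 6)
25: left child of 26 (depth 5)

Leaves: 25, 36, 62, 81 — 4 in total.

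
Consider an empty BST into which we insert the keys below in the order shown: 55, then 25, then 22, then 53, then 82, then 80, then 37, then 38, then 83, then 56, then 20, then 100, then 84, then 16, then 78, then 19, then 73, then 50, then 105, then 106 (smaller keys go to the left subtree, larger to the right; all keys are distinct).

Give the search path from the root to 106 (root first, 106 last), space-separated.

55: root
25: left child of 55 (depth 1)
22: left child of 25 (depth 2)
53: right child of 25 (depth 2)
82: right child of 55 (depth 1)
80: left child of 82 (depth 2)
37: left child of 53 (depth 3)
38: right child of 37 (depth 4)
83: right child of 82 (depth 2)
56: left child of 80 (depth 3)
20: left child of 22 (depth 3)
100: right child of 83 (depth 3)
84: left child of 100 (depth 4)
16: left child of 20 (depth 4)
78: right child of 56 (depth 4)
19: right child of 16 (depth 5)
73: left child of 78 (depth 5)
50: right child of 38 (depth 5)
105: right child of 100 (depth 4)
106: right child of 105 (depth 5)

55 82 83 100 105 106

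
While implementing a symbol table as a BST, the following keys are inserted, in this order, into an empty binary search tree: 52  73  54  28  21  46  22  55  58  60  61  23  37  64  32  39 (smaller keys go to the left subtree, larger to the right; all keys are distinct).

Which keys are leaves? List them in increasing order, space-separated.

52: root
73: right child of 52 (depth 1)
54: left child of 73 (depth 2)
28: left child of 52 (depth 1)
21: left child of 28 (depth 2)
46: right child of 28 (depth 2)
22: right child of 21 (depth 3)
55: right child of 54 (depth 3)
58: right child of 55 (depth 4)
60: right child of 58 (depth 5)
61: right child of 60 (depth 6)
23: right child of 22 (depth 4)
37: left child of 46 (depth 3)
64: right child of 61 (depth 7)
32: left child of 37 (depth 4)
39: right child of 37 (depth 4)

23 32 39 64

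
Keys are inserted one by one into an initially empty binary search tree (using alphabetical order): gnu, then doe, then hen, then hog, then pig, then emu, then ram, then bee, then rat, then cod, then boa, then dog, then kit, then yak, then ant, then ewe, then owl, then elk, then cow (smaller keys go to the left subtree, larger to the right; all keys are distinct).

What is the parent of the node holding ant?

Resulting structure (node: left, right):
  gnu: L=doe, R=hen
  doe: L=bee, R=emu
  hen: L=–, R=hog
  hog: L=–, R=pig
  pig: L=kit, R=ram
  emu: L=dog, R=ewe
  ram: L=–, R=rat
  bee: L=ant, R=cod
  rat: L=–, R=yak
  cod: L=boa, R=cow
  boa: L=–, R=–
  dog: L=–, R=elk
  kit: L=–, R=owl
  yak: L=–, R=–
  ant: L=–, R=–
  ewe: L=–, R=–
  owl: L=–, R=–
  elk: L=–, R=–
  cow: L=–, R=–

bee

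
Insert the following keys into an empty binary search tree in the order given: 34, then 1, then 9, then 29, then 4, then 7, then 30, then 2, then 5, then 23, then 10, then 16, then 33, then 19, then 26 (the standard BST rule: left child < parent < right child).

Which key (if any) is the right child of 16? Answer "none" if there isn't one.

34: root
1: left child of 34 (depth 1)
9: right child of 1 (depth 2)
29: right child of 9 (depth 3)
4: left child of 9 (depth 3)
7: right child of 4 (depth 4)
30: right child of 29 (depth 4)
2: left child of 4 (depth 4)
5: left child of 7 (depth 5)
23: left child of 29 (depth 4)
10: left child of 23 (depth 5)
16: right child of 10 (depth 6)
33: right child of 30 (depth 5)
19: right child of 16 (depth 7)
26: right child of 23 (depth 5)

19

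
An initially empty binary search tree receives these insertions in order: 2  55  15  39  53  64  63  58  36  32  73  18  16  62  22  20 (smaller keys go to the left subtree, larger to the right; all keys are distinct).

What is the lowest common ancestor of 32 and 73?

2: root
55: right child of 2 (depth 1)
15: left child of 55 (depth 2)
39: right child of 15 (depth 3)
53: right child of 39 (depth 4)
64: right child of 55 (depth 2)
63: left child of 64 (depth 3)
58: left child of 63 (depth 4)
36: left child of 39 (depth 4)
32: left child of 36 (depth 5)
73: right child of 64 (depth 3)
18: left child of 32 (depth 6)
16: left child of 18 (depth 7)
62: right child of 58 (depth 5)
22: right child of 18 (depth 7)
20: left child of 22 (depth 8)

Path to 32: 2 → 55 → 15 → 39 → 36 → 32
Path to 73: 2 → 55 → 64 → 73
The paths share a prefix ending at 55, then split left and right.

55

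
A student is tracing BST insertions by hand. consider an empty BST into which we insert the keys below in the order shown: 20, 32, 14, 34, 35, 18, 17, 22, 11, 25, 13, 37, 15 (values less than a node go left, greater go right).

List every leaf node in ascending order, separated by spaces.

20: root
32: right child of 20 (depth 1)
14: left child of 20 (depth 1)
34: right child of 32 (depth 2)
35: right child of 34 (depth 3)
18: right child of 14 (depth 2)
17: left child of 18 (depth 3)
22: left child of 32 (depth 2)
11: left child of 14 (depth 2)
25: right child of 22 (depth 3)
13: right child of 11 (depth 3)
37: right child of 35 (depth 4)
15: left child of 17 (depth 4)

13 15 25 37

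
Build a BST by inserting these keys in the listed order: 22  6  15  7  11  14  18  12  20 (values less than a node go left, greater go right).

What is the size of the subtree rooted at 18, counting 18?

2

22: root
6: left child of 22 (depth 1)
15: right child of 6 (depth 2)
7: left child of 15 (depth 3)
11: right child of 7 (depth 4)
14: right child of 11 (depth 5)
18: right child of 15 (depth 3)
12: left child of 14 (depth 6)
20: right child of 18 (depth 4)

Subtree rooted at 18 contains: 18, 20 — 2 nodes.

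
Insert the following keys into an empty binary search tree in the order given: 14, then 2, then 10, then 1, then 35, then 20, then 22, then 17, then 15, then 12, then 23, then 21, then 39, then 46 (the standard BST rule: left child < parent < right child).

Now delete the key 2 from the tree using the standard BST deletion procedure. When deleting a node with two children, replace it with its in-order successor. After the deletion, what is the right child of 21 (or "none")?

Insert 14: tree is empty, so 14 becomes the root.
Insert 2: 2 < 14 → go left. Place as left child of 14.
Insert 10: 10 < 14 → go left; 10 > 2 → go right. Place as right child of 2.
Insert 1: 1 < 14 → go left; 1 < 2 → go left. Place as left child of 2.
Insert 35: 35 > 14 → go right. Place as right child of 14.
Insert 20: 20 > 14 → go right; 20 < 35 → go left. Place as left child of 35.
Insert 22: 22 > 14 → go right; 22 < 35 → go left; 22 > 20 → go right. Place as right child of 20.
Insert 17: 17 > 14 → go right; 17 < 35 → go left; 17 < 20 → go left. Place as left child of 20.
Insert 15: 15 > 14 → go right; 15 < 35 → go left; 15 < 20 → go left; 15 < 17 → go left. Place as left child of 17.
Insert 12: 12 < 14 → go left; 12 > 2 → go right; 12 > 10 → go right. Place as right child of 10.
Insert 23: 23 > 14 → go right; 23 < 35 → go left; 23 > 20 → go right; 23 > 22 → go right. Place as right child of 22.
Insert 21: 21 > 14 → go right; 21 < 35 → go left; 21 > 20 → go right; 21 < 22 → go left. Place as left child of 22.
Insert 39: 39 > 14 → go right; 39 > 35 → go right. Place as right child of 35.
Insert 46: 46 > 14 → go right; 46 > 35 → go right; 46 > 39 → go right. Place as right child of 39.

Delete 2 (two children — replace with in-order successor).
After deletion, 21's right child: none.

none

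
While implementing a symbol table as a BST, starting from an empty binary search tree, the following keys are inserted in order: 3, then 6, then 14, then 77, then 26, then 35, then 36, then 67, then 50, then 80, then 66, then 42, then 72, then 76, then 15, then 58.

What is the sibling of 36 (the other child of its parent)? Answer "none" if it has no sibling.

none

Insert 3: tree is empty, so 3 becomes the root.
Insert 6: 6 > 3 → go right. Place as right child of 3.
Insert 14: 14 > 3 → go right; 14 > 6 → go right. Place as right child of 6.
Insert 77: 77 > 3 → go right; 77 > 6 → go right; 77 > 14 → go right. Place as right child of 14.
Insert 26: 26 > 3 → go right; 26 > 6 → go right; 26 > 14 → go right; 26 < 77 → go left. Place as left child of 77.
Insert 35: 35 > 3 → go right; 35 > 6 → go right; 35 > 14 → go right; 35 < 77 → go left; 35 > 26 → go right. Place as right child of 26.
Insert 36: 36 > 3 → go right; 36 > 6 → go right; 36 > 14 → go right; 36 < 77 → go left; 36 > 26 → go right; 36 > 35 → go right. Place as right child of 35.
Insert 67: 67 > 3 → go right; 67 > 6 → go right; 67 > 14 → go right; 67 < 77 → go left; 67 > 26 → go right; 67 > 35 → go right; 67 > 36 → go right. Place as right child of 36.
Insert 50: 50 > 3 → go right; 50 > 6 → go right; 50 > 14 → go right; 50 < 77 → go left; 50 > 26 → go right; 50 > 35 → go right; 50 > 36 → go right; 50 < 67 → go left. Place as left child of 67.
Insert 80: 80 > 3 → go right; 80 > 6 → go right; 80 > 14 → go right; 80 > 77 → go right. Place as right child of 77.
Insert 66: 66 > 3 → go right; 66 > 6 → go right; 66 > 14 → go right; 66 < 77 → go left; 66 > 26 → go right; 66 > 35 → go right; 66 > 36 → go right; 66 < 67 → go left; 66 > 50 → go right. Place as right child of 50.
Insert 42: 42 > 3 → go right; 42 > 6 → go right; 42 > 14 → go right; 42 < 77 → go left; 42 > 26 → go right; 42 > 35 → go right; 42 > 36 → go right; 42 < 67 → go left; 42 < 50 → go left. Place as left child of 50.
Insert 72: 72 > 3 → go right; 72 > 6 → go right; 72 > 14 → go right; 72 < 77 → go left; 72 > 26 → go right; 72 > 35 → go right; 72 > 36 → go right; 72 > 67 → go right. Place as right child of 67.
Insert 76: 76 > 3 → go right; 76 > 6 → go right; 76 > 14 → go right; 76 < 77 → go left; 76 > 26 → go right; 76 > 35 → go right; 76 > 36 → go right; 76 > 67 → go right; 76 > 72 → go right. Place as right child of 72.
Insert 15: 15 > 3 → go right; 15 > 6 → go right; 15 > 14 → go right; 15 < 77 → go left; 15 < 26 → go left. Place as left child of 26.
Insert 58: 58 > 3 → go right; 58 > 6 → go right; 58 > 14 → go right; 58 < 77 → go left; 58 > 26 → go right; 58 > 35 → go right; 58 > 36 → go right; 58 < 67 → go left; 58 > 50 → go right; 58 < 66 → go left. Place as left child of 66.

36's parent is 35, which has only one child.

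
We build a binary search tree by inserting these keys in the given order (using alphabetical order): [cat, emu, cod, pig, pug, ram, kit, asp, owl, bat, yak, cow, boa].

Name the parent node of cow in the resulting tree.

cod

Insert cat: tree is empty, so cat becomes the root.
Insert emu: emu > cat → go right. Place as right child of cat.
Insert cod: cod > cat → go right; cod < emu → go left. Place as left child of emu.
Insert pig: pig > cat → go right; pig > emu → go right. Place as right child of emu.
Insert pug: pug > cat → go right; pug > emu → go right; pug > pig → go right. Place as right child of pig.
Insert ram: ram > cat → go right; ram > emu → go right; ram > pig → go right; ram > pug → go right. Place as right child of pug.
Insert kit: kit > cat → go right; kit > emu → go right; kit < pig → go left. Place as left child of pig.
Insert asp: asp < cat → go left. Place as left child of cat.
Insert owl: owl > cat → go right; owl > emu → go right; owl < pig → go left; owl > kit → go right. Place as right child of kit.
Insert bat: bat < cat → go left; bat > asp → go right. Place as right child of asp.
Insert yak: yak > cat → go right; yak > emu → go right; yak > pig → go right; yak > pug → go right; yak > ram → go right. Place as right child of ram.
Insert cow: cow > cat → go right; cow < emu → go left; cow > cod → go right. Place as right child of cod.
Insert boa: boa < cat → go left; boa > asp → go right; boa > bat → go right. Place as right child of bat.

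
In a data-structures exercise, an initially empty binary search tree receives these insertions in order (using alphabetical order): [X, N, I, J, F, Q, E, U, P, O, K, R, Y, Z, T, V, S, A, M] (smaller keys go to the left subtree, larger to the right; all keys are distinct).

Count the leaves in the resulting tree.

X: root
N: left child of X (depth 1)
I: left child of N (depth 2)
J: right child of I (depth 3)
F: left child of I (depth 3)
Q: right child of N (depth 2)
E: left child of F (depth 4)
U: right child of Q (depth 3)
P: left child of Q (depth 3)
O: left child of P (depth 4)
K: right child of J (depth 4)
R: left child of U (depth 4)
Y: right child of X (depth 1)
Z: right child of Y (depth 2)
T: right child of R (depth 5)
V: right child of U (depth 4)
S: left child of T (depth 6)
A: left child of E (depth 5)
M: right child of K (depth 5)

Leaves: A, M, O, S, V, Z — 6 in total.

6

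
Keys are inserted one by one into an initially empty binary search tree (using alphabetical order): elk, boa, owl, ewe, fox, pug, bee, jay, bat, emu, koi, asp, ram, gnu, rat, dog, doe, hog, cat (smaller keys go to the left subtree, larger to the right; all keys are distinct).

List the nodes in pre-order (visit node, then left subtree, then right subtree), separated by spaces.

elk boa bee bat asp dog doe cat owl ewe emu fox jay gnu hog koi pug ram rat

elk: root
boa: left child of elk (depth 1)
owl: right child of elk (depth 1)
ewe: left child of owl (depth 2)
fox: right child of ewe (depth 3)
pug: right child of owl (depth 2)
bee: left child of boa (depth 2)
jay: right child of fox (depth 4)
bat: left child of bee (depth 3)
emu: left child of ewe (depth 3)
koi: right child of jay (depth 5)
asp: left child of bat (depth 4)
ram: right child of pug (depth 3)
gnu: left child of jay (depth 5)
rat: right child of ram (depth 4)
dog: right child of boa (depth 2)
doe: left child of dog (depth 3)
hog: right child of gnu (depth 6)
cat: left child of doe (depth 4)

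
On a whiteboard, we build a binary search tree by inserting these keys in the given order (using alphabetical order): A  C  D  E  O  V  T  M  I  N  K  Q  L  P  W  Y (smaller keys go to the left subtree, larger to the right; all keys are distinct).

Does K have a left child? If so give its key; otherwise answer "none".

A: root
C: right child of A (depth 1)
D: right child of C (depth 2)
E: right child of D (depth 3)
O: right child of E (depth 4)
V: right child of O (depth 5)
T: left child of V (depth 6)
M: left child of O (depth 5)
I: left child of M (depth 6)
N: right child of M (depth 6)
K: right child of I (depth 7)
Q: left child of T (depth 7)
L: right child of K (depth 8)
P: left child of Q (depth 8)
W: right child of V (depth 6)
Y: right child of W (depth 7)

none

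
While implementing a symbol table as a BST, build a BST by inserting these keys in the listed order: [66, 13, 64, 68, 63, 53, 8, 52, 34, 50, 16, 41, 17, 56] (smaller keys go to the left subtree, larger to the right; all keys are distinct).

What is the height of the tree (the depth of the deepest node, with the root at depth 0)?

8

Insert 66: tree is empty, so 66 becomes the root.
Insert 13: 13 < 66 → go left. Place as left child of 66.
Insert 64: 64 < 66 → go left; 64 > 13 → go right. Place as right child of 13.
Insert 68: 68 > 66 → go right. Place as right child of 66.
Insert 63: 63 < 66 → go left; 63 > 13 → go right; 63 < 64 → go left. Place as left child of 64.
Insert 53: 53 < 66 → go left; 53 > 13 → go right; 53 < 64 → go left; 53 < 63 → go left. Place as left child of 63.
Insert 8: 8 < 66 → go left; 8 < 13 → go left. Place as left child of 13.
Insert 52: 52 < 66 → go left; 52 > 13 → go right; 52 < 64 → go left; 52 < 63 → go left; 52 < 53 → go left. Place as left child of 53.
Insert 34: 34 < 66 → go left; 34 > 13 → go right; 34 < 64 → go left; 34 < 63 → go left; 34 < 53 → go left; 34 < 52 → go left. Place as left child of 52.
Insert 50: 50 < 66 → go left; 50 > 13 → go right; 50 < 64 → go left; 50 < 63 → go left; 50 < 53 → go left; 50 < 52 → go left; 50 > 34 → go right. Place as right child of 34.
Insert 16: 16 < 66 → go left; 16 > 13 → go right; 16 < 64 → go left; 16 < 63 → go left; 16 < 53 → go left; 16 < 52 → go left; 16 < 34 → go left. Place as left child of 34.
Insert 41: 41 < 66 → go left; 41 > 13 → go right; 41 < 64 → go left; 41 < 63 → go left; 41 < 53 → go left; 41 < 52 → go left; 41 > 34 → go right; 41 < 50 → go left. Place as left child of 50.
Insert 17: 17 < 66 → go left; 17 > 13 → go right; 17 < 64 → go left; 17 < 63 → go left; 17 < 53 → go left; 17 < 52 → go left; 17 < 34 → go left; 17 > 16 → go right. Place as right child of 16.
Insert 56: 56 < 66 → go left; 56 > 13 → go right; 56 < 64 → go left; 56 < 63 → go left; 56 > 53 → go right. Place as right child of 53.

The deepest node is 41 at depth 8.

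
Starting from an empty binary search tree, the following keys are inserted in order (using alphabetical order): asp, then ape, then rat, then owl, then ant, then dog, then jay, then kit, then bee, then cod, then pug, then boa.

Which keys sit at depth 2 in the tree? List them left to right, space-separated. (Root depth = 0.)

ant owl

Insert asp: tree is empty, so asp becomes the root.
Insert ape: ape < asp → go left. Place as left child of asp.
Insert rat: rat > asp → go right. Place as right child of asp.
Insert owl: owl > asp → go right; owl < rat → go left. Place as left child of rat.
Insert ant: ant < asp → go left; ant < ape → go left. Place as left child of ape.
Insert dog: dog > asp → go right; dog < rat → go left; dog < owl → go left. Place as left child of owl.
Insert jay: jay > asp → go right; jay < rat → go left; jay < owl → go left; jay > dog → go right. Place as right child of dog.
Insert kit: kit > asp → go right; kit < rat → go left; kit < owl → go left; kit > dog → go right; kit > jay → go right. Place as right child of jay.
Insert bee: bee > asp → go right; bee < rat → go left; bee < owl → go left; bee < dog → go left. Place as left child of dog.
Insert cod: cod > asp → go right; cod < rat → go left; cod < owl → go left; cod < dog → go left; cod > bee → go right. Place as right child of bee.
Insert pug: pug > asp → go right; pug < rat → go left; pug > owl → go right. Place as right child of owl.
Insert boa: boa > asp → go right; boa < rat → go left; boa < owl → go left; boa < dog → go left; boa > bee → go right; boa < cod → go left. Place as left child of cod.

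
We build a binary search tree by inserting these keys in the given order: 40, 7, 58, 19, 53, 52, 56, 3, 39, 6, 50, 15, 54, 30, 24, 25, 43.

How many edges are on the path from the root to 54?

Insert 40: tree is empty, so 40 becomes the root.
Insert 7: 7 < 40 → go left. Place as left child of 40.
Insert 58: 58 > 40 → go right. Place as right child of 40.
Insert 19: 19 < 40 → go left; 19 > 7 → go right. Place as right child of 7.
Insert 53: 53 > 40 → go right; 53 < 58 → go left. Place as left child of 58.
Insert 52: 52 > 40 → go right; 52 < 58 → go left; 52 < 53 → go left. Place as left child of 53.
Insert 56: 56 > 40 → go right; 56 < 58 → go left; 56 > 53 → go right. Place as right child of 53.
Insert 3: 3 < 40 → go left; 3 < 7 → go left. Place as left child of 7.
Insert 39: 39 < 40 → go left; 39 > 7 → go right; 39 > 19 → go right. Place as right child of 19.
Insert 6: 6 < 40 → go left; 6 < 7 → go left; 6 > 3 → go right. Place as right child of 3.
Insert 50: 50 > 40 → go right; 50 < 58 → go left; 50 < 53 → go left; 50 < 52 → go left. Place as left child of 52.
Insert 15: 15 < 40 → go left; 15 > 7 → go right; 15 < 19 → go left. Place as left child of 19.
Insert 54: 54 > 40 → go right; 54 < 58 → go left; 54 > 53 → go right; 54 < 56 → go left. Place as left child of 56.
Insert 30: 30 < 40 → go left; 30 > 7 → go right; 30 > 19 → go right; 30 < 39 → go left. Place as left child of 39.
Insert 24: 24 < 40 → go left; 24 > 7 → go right; 24 > 19 → go right; 24 < 39 → go left; 24 < 30 → go left. Place as left child of 30.
Insert 25: 25 < 40 → go left; 25 > 7 → go right; 25 > 19 → go right; 25 < 39 → go left; 25 < 30 → go left; 25 > 24 → go right. Place as right child of 24.
Insert 43: 43 > 40 → go right; 43 < 58 → go left; 43 < 53 → go left; 43 < 52 → go left; 43 < 50 → go left. Place as left child of 50.

Path to 54: 40 → 58 → 53 → 56 → 54, which is 4 edges.

4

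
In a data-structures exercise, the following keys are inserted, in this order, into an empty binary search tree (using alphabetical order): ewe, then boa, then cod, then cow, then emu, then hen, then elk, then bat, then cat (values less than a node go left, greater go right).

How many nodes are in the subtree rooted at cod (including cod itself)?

ewe: root
boa: left child of ewe (depth 1)
cod: right child of boa (depth 2)
cow: right child of cod (depth 3)
emu: right child of cow (depth 4)
hen: right child of ewe (depth 1)
elk: left child of emu (depth 5)
bat: left child of boa (depth 2)
cat: left child of cod (depth 3)

Subtree rooted at cod contains: cod, cat, cow, emu, elk — 5 nodes.

5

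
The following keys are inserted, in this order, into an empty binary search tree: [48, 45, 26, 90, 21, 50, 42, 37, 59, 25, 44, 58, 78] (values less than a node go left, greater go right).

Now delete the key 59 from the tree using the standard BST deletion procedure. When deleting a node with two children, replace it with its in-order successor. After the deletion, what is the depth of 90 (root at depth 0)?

48: root
45: left child of 48 (depth 1)
26: left child of 45 (depth 2)
90: right child of 48 (depth 1)
21: left child of 26 (depth 3)
50: left child of 90 (depth 2)
42: right child of 26 (depth 3)
37: left child of 42 (depth 4)
59: right child of 50 (depth 3)
25: right child of 21 (depth 4)
44: right child of 42 (depth 4)
58: left child of 59 (depth 4)
78: right child of 59 (depth 4)

Delete 59 (two children — replace with in-order successor).
After deletion, path to 90: 48 → 90.

1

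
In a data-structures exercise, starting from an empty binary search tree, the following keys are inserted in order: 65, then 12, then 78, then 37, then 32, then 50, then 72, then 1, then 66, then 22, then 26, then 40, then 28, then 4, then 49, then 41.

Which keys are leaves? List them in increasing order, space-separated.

Resulting structure (node: left, right):
  65: L=12, R=78
  12: L=1, R=37
  78: L=72, R=–
  37: L=32, R=50
  32: L=22, R=–
  50: L=40, R=–
  72: L=66, R=–
  1: L=–, R=4
  66: L=–, R=–
  22: L=–, R=26
  26: L=–, R=28
  40: L=–, R=49
  28: L=–, R=–
  4: L=–, R=–
  49: L=41, R=–
  41: L=–, R=–

4 28 41 66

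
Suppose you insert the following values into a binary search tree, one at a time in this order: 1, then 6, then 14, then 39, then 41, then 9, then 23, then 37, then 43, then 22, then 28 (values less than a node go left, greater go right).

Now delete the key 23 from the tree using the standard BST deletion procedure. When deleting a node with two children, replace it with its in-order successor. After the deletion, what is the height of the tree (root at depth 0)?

5

1: root
6: right child of 1 (depth 1)
14: right child of 6 (depth 2)
39: right child of 14 (depth 3)
41: right child of 39 (depth 4)
9: left child of 14 (depth 3)
23: left child of 39 (depth 4)
37: right child of 23 (depth 5)
43: right child of 41 (depth 5)
22: left child of 23 (depth 5)
28: left child of 37 (depth 6)

Delete 23 (two children — replace with in-order successor).
After deletion, deepest node is 37 at depth 5.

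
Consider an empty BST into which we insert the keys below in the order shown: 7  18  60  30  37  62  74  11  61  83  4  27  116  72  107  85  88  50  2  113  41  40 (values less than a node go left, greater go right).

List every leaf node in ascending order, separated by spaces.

7: root
18: right child of 7 (depth 1)
60: right child of 18 (depth 2)
30: left child of 60 (depth 3)
37: right child of 30 (depth 4)
62: right child of 60 (depth 3)
74: right child of 62 (depth 4)
11: left child of 18 (depth 2)
61: left child of 62 (depth 4)
83: right child of 74 (depth 5)
4: left child of 7 (depth 1)
27: left child of 30 (depth 4)
116: right child of 83 (depth 6)
72: left child of 74 (depth 5)
107: left child of 116 (depth 7)
85: left child of 107 (depth 8)
88: right child of 85 (depth 9)
50: right child of 37 (depth 5)
2: left child of 4 (depth 2)
113: right child of 107 (depth 8)
41: left child of 50 (depth 6)
40: left child of 41 (depth 7)

2 11 27 40 61 72 88 113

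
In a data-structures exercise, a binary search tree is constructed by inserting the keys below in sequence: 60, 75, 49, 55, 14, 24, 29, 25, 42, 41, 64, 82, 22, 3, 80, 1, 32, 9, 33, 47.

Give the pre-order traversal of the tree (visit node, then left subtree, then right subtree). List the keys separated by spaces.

60: root
75: right child of 60 (depth 1)
49: left child of 60 (depth 1)
55: right child of 49 (depth 2)
14: left child of 49 (depth 2)
24: right child of 14 (depth 3)
29: right child of 24 (depth 4)
25: left child of 29 (depth 5)
42: right child of 29 (depth 5)
41: left child of 42 (depth 6)
64: left child of 75 (depth 2)
82: right child of 75 (depth 2)
22: left child of 24 (depth 4)
3: left child of 14 (depth 3)
80: left child of 82 (depth 3)
1: left child of 3 (depth 4)
32: left child of 41 (depth 7)
9: right child of 3 (depth 4)
33: right child of 32 (depth 8)
47: right child of 42 (depth 6)

60 49 14 3 1 9 24 22 29 25 42 41 32 33 47 55 75 64 82 80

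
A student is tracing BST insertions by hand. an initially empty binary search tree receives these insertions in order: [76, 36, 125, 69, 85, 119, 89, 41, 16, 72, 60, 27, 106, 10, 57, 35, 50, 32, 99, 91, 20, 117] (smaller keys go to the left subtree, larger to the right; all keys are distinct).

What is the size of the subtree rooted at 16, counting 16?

76: root
36: left child of 76 (depth 1)
125: right child of 76 (depth 1)
69: right child of 36 (depth 2)
85: left child of 125 (depth 2)
119: right child of 85 (depth 3)
89: left child of 119 (depth 4)
41: left child of 69 (depth 3)
16: left child of 36 (depth 2)
72: right child of 69 (depth 3)
60: right child of 41 (depth 4)
27: right child of 16 (depth 3)
106: right child of 89 (depth 5)
10: left child of 16 (depth 3)
57: left child of 60 (depth 5)
35: right child of 27 (depth 4)
50: left child of 57 (depth 6)
32: left child of 35 (depth 5)
99: left child of 106 (depth 6)
91: left child of 99 (depth 7)
20: left child of 27 (depth 4)
117: right child of 106 (depth 6)

Subtree rooted at 16 contains: 16, 10, 27, 20, 35, 32 — 6 nodes.

6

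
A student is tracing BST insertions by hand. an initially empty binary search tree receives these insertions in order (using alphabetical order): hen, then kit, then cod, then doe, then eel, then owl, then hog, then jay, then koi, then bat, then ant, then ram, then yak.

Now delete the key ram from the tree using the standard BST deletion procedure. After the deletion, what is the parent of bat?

cod

Insert hen: tree is empty, so hen becomes the root.
Insert kit: kit > hen → go right. Place as right child of hen.
Insert cod: cod < hen → go left. Place as left child of hen.
Insert doe: doe < hen → go left; doe > cod → go right. Place as right child of cod.
Insert eel: eel < hen → go left; eel > cod → go right; eel > doe → go right. Place as right child of doe.
Insert owl: owl > hen → go right; owl > kit → go right. Place as right child of kit.
Insert hog: hog > hen → go right; hog < kit → go left. Place as left child of kit.
Insert jay: jay > hen → go right; jay < kit → go left; jay > hog → go right. Place as right child of hog.
Insert koi: koi > hen → go right; koi > kit → go right; koi < owl → go left. Place as left child of owl.
Insert bat: bat < hen → go left; bat < cod → go left. Place as left child of cod.
Insert ant: ant < hen → go left; ant < cod → go left; ant < bat → go left. Place as left child of bat.
Insert ram: ram > hen → go right; ram > kit → go right; ram > owl → go right. Place as right child of owl.
Insert yak: yak > hen → go right; yak > kit → go right; yak > owl → go right; yak > ram → go right. Place as right child of ram.

Delete ram (at most one child — splice it out).
After deletion, bat's parent is cod.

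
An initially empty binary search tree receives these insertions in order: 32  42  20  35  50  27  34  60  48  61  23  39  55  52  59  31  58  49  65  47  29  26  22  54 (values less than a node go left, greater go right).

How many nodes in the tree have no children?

Insert 32: tree is empty, so 32 becomes the root.
Insert 42: 42 > 32 → go right. Place as right child of 32.
Insert 20: 20 < 32 → go left. Place as left child of 32.
Insert 35: 35 > 32 → go right; 35 < 42 → go left. Place as left child of 42.
Insert 50: 50 > 32 → go right; 50 > 42 → go right. Place as right child of 42.
Insert 27: 27 < 32 → go left; 27 > 20 → go right. Place as right child of 20.
Insert 34: 34 > 32 → go right; 34 < 42 → go left; 34 < 35 → go left. Place as left child of 35.
Insert 60: 60 > 32 → go right; 60 > 42 → go right; 60 > 50 → go right. Place as right child of 50.
Insert 48: 48 > 32 → go right; 48 > 42 → go right; 48 < 50 → go left. Place as left child of 50.
Insert 61: 61 > 32 → go right; 61 > 42 → go right; 61 > 50 → go right; 61 > 60 → go right. Place as right child of 60.
Insert 23: 23 < 32 → go left; 23 > 20 → go right; 23 < 27 → go left. Place as left child of 27.
Insert 39: 39 > 32 → go right; 39 < 42 → go left; 39 > 35 → go right. Place as right child of 35.
Insert 55: 55 > 32 → go right; 55 > 42 → go right; 55 > 50 → go right; 55 < 60 → go left. Place as left child of 60.
Insert 52: 52 > 32 → go right; 52 > 42 → go right; 52 > 50 → go right; 52 < 60 → go left; 52 < 55 → go left. Place as left child of 55.
Insert 59: 59 > 32 → go right; 59 > 42 → go right; 59 > 50 → go right; 59 < 60 → go left; 59 > 55 → go right. Place as right child of 55.
Insert 31: 31 < 32 → go left; 31 > 20 → go right; 31 > 27 → go right. Place as right child of 27.
Insert 58: 58 > 32 → go right; 58 > 42 → go right; 58 > 50 → go right; 58 < 60 → go left; 58 > 55 → go right; 58 < 59 → go left. Place as left child of 59.
Insert 49: 49 > 32 → go right; 49 > 42 → go right; 49 < 50 → go left; 49 > 48 → go right. Place as right child of 48.
Insert 65: 65 > 32 → go right; 65 > 42 → go right; 65 > 50 → go right; 65 > 60 → go right; 65 > 61 → go right. Place as right child of 61.
Insert 47: 47 > 32 → go right; 47 > 42 → go right; 47 < 50 → go left; 47 < 48 → go left. Place as left child of 48.
Insert 29: 29 < 32 → go left; 29 > 20 → go right; 29 > 27 → go right; 29 < 31 → go left. Place as left child of 31.
Insert 26: 26 < 32 → go left; 26 > 20 → go right; 26 < 27 → go left; 26 > 23 → go right. Place as right child of 23.
Insert 22: 22 < 32 → go left; 22 > 20 → go right; 22 < 27 → go left; 22 < 23 → go left. Place as left child of 23.
Insert 54: 54 > 32 → go right; 54 > 42 → go right; 54 > 50 → go right; 54 < 60 → go left; 54 < 55 → go left; 54 > 52 → go right. Place as right child of 52.

Leaves: 22, 26, 29, 34, 39, 47, 49, 54, 58, 65 — 10 in total.

10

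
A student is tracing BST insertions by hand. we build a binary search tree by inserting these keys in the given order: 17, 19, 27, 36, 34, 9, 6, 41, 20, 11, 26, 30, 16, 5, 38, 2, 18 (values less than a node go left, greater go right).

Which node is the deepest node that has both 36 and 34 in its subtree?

17: root
19: right child of 17 (depth 1)
27: right child of 19 (depth 2)
36: right child of 27 (depth 3)
34: left child of 36 (depth 4)
9: left child of 17 (depth 1)
6: left child of 9 (depth 2)
41: right child of 36 (depth 4)
20: left child of 27 (depth 3)
11: right child of 9 (depth 2)
26: right child of 20 (depth 4)
30: left child of 34 (depth 5)
16: right child of 11 (depth 3)
5: left child of 6 (depth 3)
38: left child of 41 (depth 5)
2: left child of 5 (depth 4)
18: left child of 19 (depth 2)

Path to 36: 17 → 19 → 27 → 36
Path to 34: 17 → 19 → 27 → 36 → 34
36 lies on both paths and is an ancestor of the other node.

36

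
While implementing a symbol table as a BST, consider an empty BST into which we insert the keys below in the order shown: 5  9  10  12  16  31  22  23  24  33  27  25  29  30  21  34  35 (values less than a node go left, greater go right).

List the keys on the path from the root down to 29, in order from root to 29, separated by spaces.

Insert 5: tree is empty, so 5 becomes the root.
Insert 9: 9 > 5 → go right. Place as right child of 5.
Insert 10: 10 > 5 → go right; 10 > 9 → go right. Place as right child of 9.
Insert 12: 12 > 5 → go right; 12 > 9 → go right; 12 > 10 → go right. Place as right child of 10.
Insert 16: 16 > 5 → go right; 16 > 9 → go right; 16 > 10 → go right; 16 > 12 → go right. Place as right child of 12.
Insert 31: 31 > 5 → go right; 31 > 9 → go right; 31 > 10 → go right; 31 > 12 → go right; 31 > 16 → go right. Place as right child of 16.
Insert 22: 22 > 5 → go right; 22 > 9 → go right; 22 > 10 → go right; 22 > 12 → go right; 22 > 16 → go right; 22 < 31 → go left. Place as left child of 31.
Insert 23: 23 > 5 → go right; 23 > 9 → go right; 23 > 10 → go right; 23 > 12 → go right; 23 > 16 → go right; 23 < 31 → go left; 23 > 22 → go right. Place as right child of 22.
Insert 24: 24 > 5 → go right; 24 > 9 → go right; 24 > 10 → go right; 24 > 12 → go right; 24 > 16 → go right; 24 < 31 → go left; 24 > 22 → go right; 24 > 23 → go right. Place as right child of 23.
Insert 33: 33 > 5 → go right; 33 > 9 → go right; 33 > 10 → go right; 33 > 12 → go right; 33 > 16 → go right; 33 > 31 → go right. Place as right child of 31.
Insert 27: 27 > 5 → go right; 27 > 9 → go right; 27 > 10 → go right; 27 > 12 → go right; 27 > 16 → go right; 27 < 31 → go left; 27 > 22 → go right; 27 > 23 → go right; 27 > 24 → go right. Place as right child of 24.
Insert 25: 25 > 5 → go right; 25 > 9 → go right; 25 > 10 → go right; 25 > 12 → go right; 25 > 16 → go right; 25 < 31 → go left; 25 > 22 → go right; 25 > 23 → go right; 25 > 24 → go right; 25 < 27 → go left. Place as left child of 27.
Insert 29: 29 > 5 → go right; 29 > 9 → go right; 29 > 10 → go right; 29 > 12 → go right; 29 > 16 → go right; 29 < 31 → go left; 29 > 22 → go right; 29 > 23 → go right; 29 > 24 → go right; 29 > 27 → go right. Place as right child of 27.
Insert 30: 30 > 5 → go right; 30 > 9 → go right; 30 > 10 → go right; 30 > 12 → go right; 30 > 16 → go right; 30 < 31 → go left; 30 > 22 → go right; 30 > 23 → go right; 30 > 24 → go right; 30 > 27 → go right; 30 > 29 → go right. Place as right child of 29.
Insert 21: 21 > 5 → go right; 21 > 9 → go right; 21 > 10 → go right; 21 > 12 → go right; 21 > 16 → go right; 21 < 31 → go left; 21 < 22 → go left. Place as left child of 22.
Insert 34: 34 > 5 → go right; 34 > 9 → go right; 34 > 10 → go right; 34 > 12 → go right; 34 > 16 → go right; 34 > 31 → go right; 34 > 33 → go right. Place as right child of 33.
Insert 35: 35 > 5 → go right; 35 > 9 → go right; 35 > 10 → go right; 35 > 12 → go right; 35 > 16 → go right; 35 > 31 → go right; 35 > 33 → go right; 35 > 34 → go right. Place as right child of 34.

5 9 10 12 16 31 22 23 24 27 29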